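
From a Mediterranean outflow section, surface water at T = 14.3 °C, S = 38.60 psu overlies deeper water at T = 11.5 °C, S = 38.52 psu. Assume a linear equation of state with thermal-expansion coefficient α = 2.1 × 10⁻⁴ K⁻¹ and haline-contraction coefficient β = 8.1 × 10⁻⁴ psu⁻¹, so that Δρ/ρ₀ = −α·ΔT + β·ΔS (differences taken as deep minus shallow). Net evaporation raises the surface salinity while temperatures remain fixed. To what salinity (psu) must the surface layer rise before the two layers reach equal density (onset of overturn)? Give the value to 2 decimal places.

39.25 psu

Neutral buoyancy requires −α(T_deep − T_surf) + β(S_deep − S_surf′) = 0.
S_surf′ = S_deep − (α/β)·ΔT = 38.52 − (2.1 × 10⁻⁴/8.1 × 10⁻⁴)·(-2.8) = 39.2459 psu.
Increase required: 39.2459 − 38.60 = 0.6459 psu.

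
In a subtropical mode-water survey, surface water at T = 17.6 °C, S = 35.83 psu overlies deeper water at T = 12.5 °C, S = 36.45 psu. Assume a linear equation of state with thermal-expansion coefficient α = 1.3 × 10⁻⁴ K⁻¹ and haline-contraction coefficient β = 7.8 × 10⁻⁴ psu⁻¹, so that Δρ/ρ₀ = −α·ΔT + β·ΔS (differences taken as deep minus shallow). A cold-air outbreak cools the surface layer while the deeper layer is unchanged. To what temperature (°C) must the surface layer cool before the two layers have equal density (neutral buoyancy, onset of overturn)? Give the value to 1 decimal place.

Neutral buoyancy requires Δρ = 0, i.e. −α(T_deep − T_surf′) + β(S_deep − S_surf) = 0.
T_surf′ = T_deep − (β/α)·ΔS = 12.5 − (7.8 × 10⁻⁴/1.3 × 10⁻⁴)·(+0.62) = 8.780 °C.
Cooling required: 17.6 − (8.780) = 8.820 °C.

8.8 °C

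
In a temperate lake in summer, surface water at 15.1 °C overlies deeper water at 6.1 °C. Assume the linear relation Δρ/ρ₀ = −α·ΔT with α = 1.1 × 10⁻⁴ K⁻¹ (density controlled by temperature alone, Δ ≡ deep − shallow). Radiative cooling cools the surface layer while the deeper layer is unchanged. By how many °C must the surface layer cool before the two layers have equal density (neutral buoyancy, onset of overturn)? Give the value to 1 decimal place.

9.0 °C

With temperature the only control, equal density requires T_surf′ = T_deep.
T_surf′ = 6.1 °C.
Cooling required: 15.1 − 6.1 = 9.0 °C.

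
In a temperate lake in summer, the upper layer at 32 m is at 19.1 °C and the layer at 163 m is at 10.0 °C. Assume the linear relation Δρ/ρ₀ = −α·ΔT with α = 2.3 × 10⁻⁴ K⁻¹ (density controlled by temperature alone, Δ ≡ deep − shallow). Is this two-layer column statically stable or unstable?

ΔT = 10.0 − 19.1 = -9.1 K, so Δρ/ρ₀ = −αΔT = 2.093 × 10⁻³.
Δρ/ρ₀ > 0, so Δρ > 0: deeper water is denser → statically stable.

stable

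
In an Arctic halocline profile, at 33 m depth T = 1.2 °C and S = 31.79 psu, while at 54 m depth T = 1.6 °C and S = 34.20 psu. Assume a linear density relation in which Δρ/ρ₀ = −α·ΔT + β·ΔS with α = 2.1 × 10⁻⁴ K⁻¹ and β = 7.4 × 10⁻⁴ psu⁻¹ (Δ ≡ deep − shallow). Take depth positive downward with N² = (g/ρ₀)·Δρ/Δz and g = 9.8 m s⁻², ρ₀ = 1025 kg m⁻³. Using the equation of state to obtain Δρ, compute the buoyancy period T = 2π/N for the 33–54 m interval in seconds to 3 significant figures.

ΔT = +0.4 K, ΔS = +2.41 psu (deep − shallow).
Δρ/ρ₀ = −αΔT + βΔS = -8.40 × 10⁻⁵ + 1.7834 × 10⁻³ = 1.6994 × 10⁻³, so Δρ ≈ 1.742 kg m⁻³.
N² = (g/ρ₀)·Δρ/Δz = g·(Δρ/ρ₀)/Δz = 9.8 × 1.6994 × 10⁻³ / 21 = 7.9305 × 10⁻⁴ s⁻².
N = √(7.9305 × 10⁻⁴) = 0.028161 rad s⁻¹ → T = 2π/N = 223.12 s ≈ 223 s.

223 s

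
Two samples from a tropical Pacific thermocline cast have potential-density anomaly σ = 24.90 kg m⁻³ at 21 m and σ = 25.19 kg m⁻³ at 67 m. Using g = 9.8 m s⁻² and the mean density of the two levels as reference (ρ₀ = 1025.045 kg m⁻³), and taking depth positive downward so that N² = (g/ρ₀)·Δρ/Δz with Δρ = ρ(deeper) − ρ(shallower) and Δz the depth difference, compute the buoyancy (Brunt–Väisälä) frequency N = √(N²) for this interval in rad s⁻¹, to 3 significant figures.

7.76 × 10⁻³ rad s⁻¹

Δρ = 1025.19 − 1024.90 = 0.29 kg m⁻³ over Δz = 67 − 21 = 46 m.
N² = (9.8/1025.045) × (0.29/46) = 6.0273 × 10⁻⁵ s⁻².
N = √(6.0273 × 10⁻⁵) = 7.7636 × 10⁻³ rad s⁻¹ ≈ 7.76 × 10⁻³ rad s⁻¹.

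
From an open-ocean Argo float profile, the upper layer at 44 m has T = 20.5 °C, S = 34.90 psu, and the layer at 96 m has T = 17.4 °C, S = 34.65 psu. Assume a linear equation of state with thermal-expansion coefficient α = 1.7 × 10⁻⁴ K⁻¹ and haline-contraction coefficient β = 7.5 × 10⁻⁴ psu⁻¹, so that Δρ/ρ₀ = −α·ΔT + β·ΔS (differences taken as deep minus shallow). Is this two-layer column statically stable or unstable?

ΔT = 17.4 − 20.5 = -3.1 K and ΔS = 34.65 − 34.90 = -0.25 psu (deep − shallow).
−αΔT = 5.27 × 10⁻⁴; βΔS = -1.875 × 10⁻⁴; sum Δρ/ρ₀ = 3.395 × 10⁻⁴.
Δρ/ρ₀ > 0, so Δρ > 0: deeper water is denser → statically stable.

stable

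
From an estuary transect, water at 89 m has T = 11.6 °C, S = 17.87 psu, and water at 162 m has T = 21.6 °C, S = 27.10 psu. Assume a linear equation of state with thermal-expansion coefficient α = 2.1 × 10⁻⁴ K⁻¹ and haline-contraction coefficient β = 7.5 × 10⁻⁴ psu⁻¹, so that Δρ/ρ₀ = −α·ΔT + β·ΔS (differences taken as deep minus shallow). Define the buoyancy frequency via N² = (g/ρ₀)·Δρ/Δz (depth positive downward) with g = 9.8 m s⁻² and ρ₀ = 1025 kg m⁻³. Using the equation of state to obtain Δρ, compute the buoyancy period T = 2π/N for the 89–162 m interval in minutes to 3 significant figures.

ΔT = +10.0 K, ΔS = +9.23 psu (deep − shallow).
Δρ/ρ₀ = −αΔT + βΔS = -2.10 × 10⁻³ + 6.9225 × 10⁻³ = 4.8225 × 10⁻³, so Δρ ≈ 4.943 kg m⁻³.
N² = (g/ρ₀)·Δρ/Δz = g·(Δρ/ρ₀)/Δz = 9.8 × 4.8225 × 10⁻³ / 73 = 6.4740 × 10⁻⁴ s⁻².
N = √(6.4740 × 10⁻⁴) = 0.025444 rad s⁻¹ → T = 2π/N = 246.94 s = 4.1157 min ≈ 4.12 min.

4.12 min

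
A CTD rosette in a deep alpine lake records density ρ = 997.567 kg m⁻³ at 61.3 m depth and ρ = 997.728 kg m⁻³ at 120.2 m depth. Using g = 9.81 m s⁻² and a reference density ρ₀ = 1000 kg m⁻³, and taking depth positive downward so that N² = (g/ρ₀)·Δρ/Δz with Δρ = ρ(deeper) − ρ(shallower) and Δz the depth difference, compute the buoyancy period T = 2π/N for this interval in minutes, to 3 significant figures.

Δρ = 997.728 − 997.567 = 0.161 kg m⁻³ over Δz = 120.2 − 61.3 = 58.9 m.
N² = (9.81/1000) × (0.161/58.9) = 2.6815 × 10⁻⁵ s⁻².
N = √(2.6815 × 10⁻⁵) = 5.1783 × 10⁻³ rad s⁻¹, so T = 2π/N = 1.2134 × 10³ s = 20.223 min ≈ 20.2 min.
A positive N² confirms static stability across the interval.

20.2 min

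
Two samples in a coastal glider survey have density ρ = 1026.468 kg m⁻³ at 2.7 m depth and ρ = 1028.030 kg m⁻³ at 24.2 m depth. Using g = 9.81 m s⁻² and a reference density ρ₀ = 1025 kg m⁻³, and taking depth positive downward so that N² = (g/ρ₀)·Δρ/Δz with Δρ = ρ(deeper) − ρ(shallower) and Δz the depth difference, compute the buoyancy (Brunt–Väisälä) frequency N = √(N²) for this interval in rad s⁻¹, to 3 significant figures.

0.0264 rad s⁻¹

Δρ = 1028.030 − 1026.468 = 1.562 kg m⁻³ over Δz = 24.2 − 2.7 = 21.5 m.
N² = (9.81/1025) × (1.562/21.5) = 6.9532 × 10⁻⁴ s⁻².
N = √(6.9532 × 10⁻⁴) = 0.026369 rad s⁻¹ ≈ 0.0264 rad s⁻¹.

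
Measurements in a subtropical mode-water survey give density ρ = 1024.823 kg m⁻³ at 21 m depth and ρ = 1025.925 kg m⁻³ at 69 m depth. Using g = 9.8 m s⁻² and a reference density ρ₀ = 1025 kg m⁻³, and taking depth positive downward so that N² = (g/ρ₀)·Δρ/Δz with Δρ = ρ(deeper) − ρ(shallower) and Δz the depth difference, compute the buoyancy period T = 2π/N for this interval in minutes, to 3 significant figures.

Δρ = 1025.925 − 1024.823 = 1.102 kg m⁻³ over Δz = 69 − 21 = 48 m.
N² = (9.8/1025) × (1.102/48) = 2.1950 × 10⁻⁴ s⁻².
N = √(2.1950 × 10⁻⁴) = 0.014816 rad s⁻¹, so T = 2π/N = 424.08 s = 7.0680 min ≈ 7.07 min.
Since Δρ > 0 the layer is stably stratified.

7.07 min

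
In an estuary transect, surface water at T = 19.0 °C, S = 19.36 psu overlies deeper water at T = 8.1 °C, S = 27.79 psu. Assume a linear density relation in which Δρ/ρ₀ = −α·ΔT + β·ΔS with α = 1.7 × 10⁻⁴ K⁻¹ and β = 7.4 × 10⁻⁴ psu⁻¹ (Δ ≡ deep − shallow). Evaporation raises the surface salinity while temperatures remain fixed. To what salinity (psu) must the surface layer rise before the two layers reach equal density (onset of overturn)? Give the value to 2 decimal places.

30.29 psu

Neutral buoyancy requires −α(T_deep − T_surf) + β(S_deep − S_surf′) = 0.
S_surf′ = S_deep − (α/β)·ΔT = 27.79 − (1.7 × 10⁻⁴/7.4 × 10⁻⁴)·(-10.9) = 30.2941 psu.
Increase required: 30.2941 − 19.36 = 10.9341 psu.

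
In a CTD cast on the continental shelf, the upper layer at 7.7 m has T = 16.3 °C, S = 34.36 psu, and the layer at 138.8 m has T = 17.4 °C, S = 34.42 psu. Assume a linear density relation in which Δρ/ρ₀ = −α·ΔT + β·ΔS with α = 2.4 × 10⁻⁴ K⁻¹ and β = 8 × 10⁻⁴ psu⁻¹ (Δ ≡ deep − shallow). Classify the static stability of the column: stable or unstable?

unstable

ΔT = 17.4 − 16.3 = +1.1 K and ΔS = 34.42 − 34.36 = +0.06 psu (deep − shallow).
−αΔT = -2.64 × 10⁻⁴; βΔS = 4.80 × 10⁻⁵; sum Δρ/ρ₀ = -2.16 × 10⁻⁴.
Δρ/ρ₀ < 0, so Δρ < 0: deeper water is lighter → statically unstable; the column would overturn.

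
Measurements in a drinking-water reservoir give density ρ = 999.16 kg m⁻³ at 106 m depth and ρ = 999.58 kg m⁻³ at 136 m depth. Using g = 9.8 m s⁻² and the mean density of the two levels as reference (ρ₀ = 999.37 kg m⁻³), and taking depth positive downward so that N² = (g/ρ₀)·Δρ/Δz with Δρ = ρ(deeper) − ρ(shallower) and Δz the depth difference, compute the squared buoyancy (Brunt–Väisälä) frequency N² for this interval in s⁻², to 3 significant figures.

Δρ = 999.58 − 999.16 = 0.42 kg m⁻³ over Δz = 136 − 106 = 30 m.
N² = (9.8/999.37) × (0.42/30) = 1.3729 × 10⁻⁴ s⁻² ≈ 1.37 × 10⁻⁴ s⁻².

1.37 × 10⁻⁴ s⁻²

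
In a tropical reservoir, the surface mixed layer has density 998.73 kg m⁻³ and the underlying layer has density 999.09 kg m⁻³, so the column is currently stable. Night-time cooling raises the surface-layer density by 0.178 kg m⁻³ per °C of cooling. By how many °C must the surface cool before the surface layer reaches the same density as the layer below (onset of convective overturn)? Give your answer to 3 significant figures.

Density deficit of the surface layer: 999.09 − 998.73 = 0.36 kg m⁻³.
Required change = 0.36 / 0.178 = 2.02 °C.

2.02 °C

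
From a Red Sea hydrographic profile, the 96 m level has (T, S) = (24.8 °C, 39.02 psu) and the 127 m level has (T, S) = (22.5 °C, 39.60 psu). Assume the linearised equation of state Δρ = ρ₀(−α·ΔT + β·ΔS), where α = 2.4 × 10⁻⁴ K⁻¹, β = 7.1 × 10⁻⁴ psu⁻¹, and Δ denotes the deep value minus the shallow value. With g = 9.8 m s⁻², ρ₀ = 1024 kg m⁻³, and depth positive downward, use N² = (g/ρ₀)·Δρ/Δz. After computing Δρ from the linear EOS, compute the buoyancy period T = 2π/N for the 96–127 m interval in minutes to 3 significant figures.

ΔT = -2.3 K, ΔS = +0.58 psu (deep − shallow).
Δρ/ρ₀ = −αΔT + βΔS = 5.52 × 10⁻⁴ + 4.118 × 10⁻⁴ = 9.638 × 10⁻⁴, so Δρ ≈ 0.9869 kg m⁻³.
N² = (g/ρ₀)·Δρ/Δz = g·(Δρ/ρ₀)/Δz = 9.8 × 9.638 × 10⁻⁴ / 31 = 3.0469 × 10⁻⁴ s⁻².
N = √(3.0469 × 10⁻⁴) = 0.017455 rad s⁻¹ → T = 2π/N = 359.96 s = 5.9993 min ≈ 6.00 min.

6.00 min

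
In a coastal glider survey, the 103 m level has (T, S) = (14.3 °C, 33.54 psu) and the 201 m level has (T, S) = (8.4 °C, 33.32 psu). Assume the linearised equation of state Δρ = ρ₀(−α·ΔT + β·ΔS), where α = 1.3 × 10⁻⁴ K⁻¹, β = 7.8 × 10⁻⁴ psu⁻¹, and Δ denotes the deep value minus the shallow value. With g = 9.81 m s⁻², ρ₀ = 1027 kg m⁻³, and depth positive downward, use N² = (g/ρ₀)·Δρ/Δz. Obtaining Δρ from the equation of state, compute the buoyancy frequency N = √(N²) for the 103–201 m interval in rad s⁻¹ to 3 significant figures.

ΔT = -5.9 K, ΔS = -0.22 psu (deep − shallow).
Δρ/ρ₀ = −αΔT + βΔS = 7.67 × 10⁻⁴ − 1.716 × 10⁻⁴ = 5.954 × 10⁻⁴, so Δρ ≈ 0.6115 kg m⁻³.
N² = (g/ρ₀)·Δρ/Δz = g·(Δρ/ρ₀)/Δz = 9.81 × 5.954 × 10⁻⁴ / 98 = 5.9601 × 10⁻⁵ s⁻².
N = √(5.9601 × 10⁻⁵) = 7.7202 × 10⁻³ rad s⁻¹ ≈ 7.72 × 10⁻³ rad s⁻¹.

7.72 × 10⁻³ rad s⁻¹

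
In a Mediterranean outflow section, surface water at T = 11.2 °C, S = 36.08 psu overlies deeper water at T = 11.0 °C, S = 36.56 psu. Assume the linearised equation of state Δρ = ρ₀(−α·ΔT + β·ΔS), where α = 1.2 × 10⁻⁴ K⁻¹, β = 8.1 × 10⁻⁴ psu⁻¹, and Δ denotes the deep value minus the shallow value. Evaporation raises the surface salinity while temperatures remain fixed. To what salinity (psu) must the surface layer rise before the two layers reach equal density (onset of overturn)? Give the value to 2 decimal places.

36.59 psu

Neutral buoyancy requires −α(T_deep − T_surf) + β(S_deep − S_surf′) = 0.
S_surf′ = S_deep − (α/β)·ΔT = 36.56 − (1.2 × 10⁻⁴/8.1 × 10⁻⁴)·(-0.2) = 36.5896 psu.
Increase required: 36.5896 − 36.08 = 0.5096 psu.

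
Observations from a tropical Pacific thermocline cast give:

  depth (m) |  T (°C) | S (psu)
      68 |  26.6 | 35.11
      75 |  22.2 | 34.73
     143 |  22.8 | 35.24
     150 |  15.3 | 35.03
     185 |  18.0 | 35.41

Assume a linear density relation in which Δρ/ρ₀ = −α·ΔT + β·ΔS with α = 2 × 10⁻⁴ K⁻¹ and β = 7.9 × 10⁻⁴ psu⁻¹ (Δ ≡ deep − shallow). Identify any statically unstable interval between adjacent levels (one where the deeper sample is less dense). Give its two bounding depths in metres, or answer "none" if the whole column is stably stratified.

150–185 m

Evaluate Δρ/ρ₀ = −αΔT + βΔS across each adjacent pair:
  68–75 m: −αΔT+βΔS = −(2 × 10⁻⁴)(-4.4)+(7.9 × 10⁻⁴)(-0.38) = 5.8 × 10⁻⁴ → stable
  75–143 m: −αΔT+βΔS = −(2 × 10⁻⁴)(+0.6)+(7.9 × 10⁻⁴)(+0.51) = 2.8 × 10⁻⁴ → stable
  143–150 m: −αΔT+βΔS = −(2 × 10⁻⁴)(-7.5)+(7.9 × 10⁻⁴)(-0.21) = 1.3 × 10⁻³ → stable
  150–185 m: −αΔT+βΔS = −(2 × 10⁻⁴)(+2.7)+(7.9 × 10⁻⁴)(+0.38) = -2.4 × 10⁻⁴ → UNSTABLE
The 150–185 m interval has Δρ < 0: lighter water underlies denser water.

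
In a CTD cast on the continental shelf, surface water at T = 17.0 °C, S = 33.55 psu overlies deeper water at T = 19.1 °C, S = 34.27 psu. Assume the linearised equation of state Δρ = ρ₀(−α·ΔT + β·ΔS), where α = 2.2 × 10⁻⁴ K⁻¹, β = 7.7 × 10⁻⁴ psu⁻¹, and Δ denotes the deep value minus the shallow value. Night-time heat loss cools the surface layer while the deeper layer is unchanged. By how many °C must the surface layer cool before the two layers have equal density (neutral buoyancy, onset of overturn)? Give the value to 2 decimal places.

0.42 °C

Neutral buoyancy requires Δρ = 0, i.e. −α(T_deep − T_surf′) + β(S_deep − S_surf) = 0.
T_surf′ = T_deep − (β/α)·ΔS = 19.1 − (7.7 × 10⁻⁴/2.2 × 10⁻⁴)·(+0.72) = 16.5800 °C.
Cooling required: 17.0 − (16.5800) = 0.4200 °C.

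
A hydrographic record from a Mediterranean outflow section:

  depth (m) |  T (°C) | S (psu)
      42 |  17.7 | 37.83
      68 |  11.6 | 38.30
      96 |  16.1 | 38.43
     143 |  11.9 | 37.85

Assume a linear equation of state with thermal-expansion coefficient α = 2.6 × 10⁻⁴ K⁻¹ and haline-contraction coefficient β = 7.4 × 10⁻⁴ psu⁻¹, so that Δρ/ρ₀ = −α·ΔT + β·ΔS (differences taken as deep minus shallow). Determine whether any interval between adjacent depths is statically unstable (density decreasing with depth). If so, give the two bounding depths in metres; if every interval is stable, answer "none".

68–96 m

Evaluate Δρ/ρ₀ = −αΔT + βΔS across each adjacent pair:
  42–68 m: −αΔT+βΔS = −(2.6 × 10⁻⁴)(-6.1)+(7.4 × 10⁻⁴)(+0.47) = 1.9 × 10⁻³ → stable
  68–96 m: −αΔT+βΔS = −(2.6 × 10⁻⁴)(+4.5)+(7.4 × 10⁻⁴)(+0.13) = -1.1 × 10⁻³ → UNSTABLE
  96–143 m: −αΔT+βΔS = −(2.6 × 10⁻⁴)(-4.2)+(7.4 × 10⁻⁴)(-0.58) = 6.6 × 10⁻⁴ → stable
The 68–96 m interval has Δρ < 0: lighter water underlies denser water.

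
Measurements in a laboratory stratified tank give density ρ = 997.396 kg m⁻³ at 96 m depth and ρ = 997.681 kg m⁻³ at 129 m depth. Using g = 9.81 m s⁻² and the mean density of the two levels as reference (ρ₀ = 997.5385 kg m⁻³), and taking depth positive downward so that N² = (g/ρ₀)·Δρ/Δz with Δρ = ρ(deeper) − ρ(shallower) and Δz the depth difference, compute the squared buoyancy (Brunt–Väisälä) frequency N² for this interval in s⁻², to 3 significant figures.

8.49 × 10⁻⁵ s⁻²

Δρ = 997.681 − 997.396 = 0.285 kg m⁻³ over Δz = 129 − 96 = 33 m.
N² = (9.81/997.5385) × (0.285/33) = 8.4932 × 10⁻⁵ s⁻² ≈ 8.49 × 10⁻⁵ s⁻².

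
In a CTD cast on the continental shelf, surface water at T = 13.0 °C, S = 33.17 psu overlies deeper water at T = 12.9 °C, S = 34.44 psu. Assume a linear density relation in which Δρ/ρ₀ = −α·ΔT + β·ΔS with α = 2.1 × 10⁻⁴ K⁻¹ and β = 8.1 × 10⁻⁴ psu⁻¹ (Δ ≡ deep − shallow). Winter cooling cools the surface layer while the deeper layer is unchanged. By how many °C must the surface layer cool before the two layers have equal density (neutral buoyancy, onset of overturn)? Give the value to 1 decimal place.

Neutral buoyancy requires Δρ = 0, i.e. −α(T_deep − T_surf′) + β(S_deep − S_surf) = 0.
T_surf′ = T_deep − (β/α)·ΔS = 12.9 − (8.1 × 10⁻⁴/2.1 × 10⁻⁴)·(+1.27) = 8.001 °C.
Cooling required: 13.0 − (8.001) = 4.999 °C.

5.0 °C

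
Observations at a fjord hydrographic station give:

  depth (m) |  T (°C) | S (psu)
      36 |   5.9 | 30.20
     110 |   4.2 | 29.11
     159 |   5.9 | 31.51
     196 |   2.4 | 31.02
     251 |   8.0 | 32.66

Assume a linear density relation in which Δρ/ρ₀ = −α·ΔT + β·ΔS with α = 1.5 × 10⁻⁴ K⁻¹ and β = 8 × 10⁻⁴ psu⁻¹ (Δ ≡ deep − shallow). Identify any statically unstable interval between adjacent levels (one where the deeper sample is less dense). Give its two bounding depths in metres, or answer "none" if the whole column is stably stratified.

Evaluate Δρ/ρ₀ = −αΔT + βΔS across each adjacent pair:
  36–110 m: −αΔT+βΔS = −(1.5 × 10⁻⁴)(-1.7)+(8 × 10⁻⁴)(-1.09) = -6.2 × 10⁻⁴ → UNSTABLE
  110–159 m: −αΔT+βΔS = −(1.5 × 10⁻⁴)(+1.7)+(8 × 10⁻⁴)(+2.40) = 1.7 × 10⁻³ → stable
  159–196 m: −αΔT+βΔS = −(1.5 × 10⁻⁴)(-3.5)+(8 × 10⁻⁴)(-0.49) = 1.3 × 10⁻⁴ → stable
  196–251 m: −αΔT+βΔS = −(1.5 × 10⁻⁴)(+5.6)+(8 × 10⁻⁴)(+1.64) = 4.7 × 10⁻⁴ → stable
The 36–110 m interval has Δρ < 0: lighter water underlies denser water.

36–110 m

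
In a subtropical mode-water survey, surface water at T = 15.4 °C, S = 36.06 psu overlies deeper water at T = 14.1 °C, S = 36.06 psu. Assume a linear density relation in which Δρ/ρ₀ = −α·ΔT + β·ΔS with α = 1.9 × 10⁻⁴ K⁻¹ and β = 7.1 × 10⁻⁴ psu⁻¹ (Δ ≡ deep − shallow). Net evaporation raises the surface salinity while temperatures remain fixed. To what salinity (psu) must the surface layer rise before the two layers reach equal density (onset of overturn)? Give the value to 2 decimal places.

Neutral buoyancy requires −α(T_deep − T_surf) + β(S_deep − S_surf′) = 0.
S_surf′ = S_deep − (α/β)·ΔT = 36.06 − (1.9 × 10⁻⁴/7.1 × 10⁻⁴)·(-1.3) = 36.4079 psu.
Increase required: 36.4079 − 36.06 = 0.3479 psu.

36.41 psu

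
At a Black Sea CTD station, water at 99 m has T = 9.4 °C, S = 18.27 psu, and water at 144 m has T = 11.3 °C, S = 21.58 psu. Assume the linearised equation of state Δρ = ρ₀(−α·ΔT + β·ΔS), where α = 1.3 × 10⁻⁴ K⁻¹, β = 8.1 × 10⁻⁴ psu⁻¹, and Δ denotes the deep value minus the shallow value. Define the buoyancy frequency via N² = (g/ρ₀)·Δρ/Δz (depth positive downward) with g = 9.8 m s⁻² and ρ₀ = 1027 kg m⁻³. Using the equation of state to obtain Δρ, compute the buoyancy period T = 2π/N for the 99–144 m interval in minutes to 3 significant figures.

4.55 min

ΔT = +1.9 K, ΔS = +3.31 psu (deep − shallow).
Δρ/ρ₀ = −αΔT + βΔS = -2.47 × 10⁻⁴ + 2.6811 × 10⁻³ = 2.4341 × 10⁻³, so Δρ ≈ 2.500 kg m⁻³.
N² = (g/ρ₀)·Δρ/Δz = g·(Δρ/ρ₀)/Δz = 9.8 × 2.4341 × 10⁻³ / 45 = 5.3009 × 10⁻⁴ s⁻².
N = √(5.3009 × 10⁻⁴) = 0.023024 rad s⁻¹ → T = 2π/N = 272.90 s = 4.5483 min ≈ 4.55 min.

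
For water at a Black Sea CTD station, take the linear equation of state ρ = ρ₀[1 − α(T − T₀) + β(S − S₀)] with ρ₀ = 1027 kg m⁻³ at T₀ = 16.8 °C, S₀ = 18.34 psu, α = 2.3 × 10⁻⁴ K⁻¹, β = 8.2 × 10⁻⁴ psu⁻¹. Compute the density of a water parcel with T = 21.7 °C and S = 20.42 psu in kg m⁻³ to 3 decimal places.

1027.594 kg m⁻³

T − T₀ = +4.9 K, S − S₀ = +2.08 psu.
Bracket = 1 − α·(+4.9) + β·(+2.08) = 1 + (5.786 × 10⁻⁴) = 1.0005786.
ρ = 1027 × 1.0005786 = 1027.594 kg m⁻³.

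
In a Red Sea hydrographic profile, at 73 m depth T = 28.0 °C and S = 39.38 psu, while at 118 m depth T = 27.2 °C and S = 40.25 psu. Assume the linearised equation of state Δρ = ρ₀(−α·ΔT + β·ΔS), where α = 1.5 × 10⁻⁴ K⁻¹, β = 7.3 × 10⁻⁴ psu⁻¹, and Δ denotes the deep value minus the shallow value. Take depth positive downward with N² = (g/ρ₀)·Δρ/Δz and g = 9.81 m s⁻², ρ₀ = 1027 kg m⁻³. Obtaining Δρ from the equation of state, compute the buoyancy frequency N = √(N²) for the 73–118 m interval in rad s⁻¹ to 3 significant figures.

0.0128 rad s⁻¹

ΔT = -0.8 K, ΔS = +0.87 psu (deep − shallow).
Δρ/ρ₀ = −αΔT + βΔS = 1.20 × 10⁻⁴ + 6.351 × 10⁻⁴ = 7.551 × 10⁻⁴, so Δρ ≈ 0.7755 kg m⁻³.
N² = (g/ρ₀)·Δρ/Δz = g·(Δρ/ρ₀)/Δz = 9.81 × 7.551 × 10⁻⁴ / 45 = 1.6461 × 10⁻⁴ s⁻².
N = √(1.6461 × 10⁻⁴) = 0.012830 rad s⁻¹ ≈ 0.0128 rad s⁻¹.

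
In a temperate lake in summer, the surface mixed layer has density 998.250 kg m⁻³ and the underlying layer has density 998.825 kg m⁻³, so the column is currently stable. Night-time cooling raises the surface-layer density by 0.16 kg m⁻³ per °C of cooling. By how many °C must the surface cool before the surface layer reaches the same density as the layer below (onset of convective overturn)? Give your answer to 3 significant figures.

3.59 °C

Density deficit of the surface layer: 998.825 − 998.250 = 0.575 kg m⁻³.
Required change = 0.575 / 0.16 = 3.59 °C.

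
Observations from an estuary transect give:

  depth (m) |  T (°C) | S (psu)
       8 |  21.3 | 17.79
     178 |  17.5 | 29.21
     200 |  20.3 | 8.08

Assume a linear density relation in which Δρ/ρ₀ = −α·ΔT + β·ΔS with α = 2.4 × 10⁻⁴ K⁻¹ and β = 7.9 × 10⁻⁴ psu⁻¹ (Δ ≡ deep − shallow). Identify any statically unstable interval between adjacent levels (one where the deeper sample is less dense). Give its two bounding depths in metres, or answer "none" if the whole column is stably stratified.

178–200 m

Evaluate Δρ/ρ₀ = −αΔT + βΔS across each adjacent pair:
  8–178 m: −αΔT+βΔS = −(2.4 × 10⁻⁴)(-3.8)+(7.9 × 10⁻⁴)(+11.42) = 9.9 × 10⁻³ → stable
  178–200 m: −αΔT+βΔS = −(2.4 × 10⁻⁴)(+2.8)+(7.9 × 10⁻⁴)(-21.13) = -0.017 → UNSTABLE
The 178–200 m interval has Δρ < 0: lighter water underlies denser water.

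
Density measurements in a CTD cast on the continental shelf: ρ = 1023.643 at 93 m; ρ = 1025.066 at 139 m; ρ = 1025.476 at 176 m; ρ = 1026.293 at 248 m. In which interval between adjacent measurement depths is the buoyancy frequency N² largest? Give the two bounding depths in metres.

93–139 m

Compute the density gradient over each adjacent pair:
  93–139 m: Δρ/Δz = 1.423/46 = 0.031 kg m⁻⁴
  139–176 m: Δρ/Δz = 0.410/37 = 0.011 kg m⁻⁴
  176–248 m: Δρ/Δz = 0.817/72 = 0.011 kg m⁻⁴
The largest gradient is in the 93–139 m interval — the pycnocline.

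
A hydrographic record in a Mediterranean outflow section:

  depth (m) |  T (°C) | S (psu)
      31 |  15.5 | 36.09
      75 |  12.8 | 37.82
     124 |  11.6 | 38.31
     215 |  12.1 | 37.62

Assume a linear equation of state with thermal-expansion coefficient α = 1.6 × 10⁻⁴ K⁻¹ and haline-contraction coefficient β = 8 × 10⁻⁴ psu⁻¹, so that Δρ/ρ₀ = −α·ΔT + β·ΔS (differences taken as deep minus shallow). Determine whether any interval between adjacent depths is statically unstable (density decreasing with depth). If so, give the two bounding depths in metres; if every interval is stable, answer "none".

Evaluate Δρ/ρ₀ = −αΔT + βΔS across each adjacent pair:
  31–75 m: −αΔT+βΔS = −(1.6 × 10⁻⁴)(-2.7)+(8 × 10⁻⁴)(+1.73) = 1.8 × 10⁻³ → stable
  75–124 m: −αΔT+βΔS = −(1.6 × 10⁻⁴)(-1.2)+(8 × 10⁻⁴)(+0.49) = 5.8 × 10⁻⁴ → stable
  124–215 m: −αΔT+βΔS = −(1.6 × 10⁻⁴)(+0.5)+(8 × 10⁻⁴)(-0.69) = -6.3 × 10⁻⁴ → UNSTABLE
The 124–215 m interval has Δρ < 0: lighter water underlies denser water.

124–215 m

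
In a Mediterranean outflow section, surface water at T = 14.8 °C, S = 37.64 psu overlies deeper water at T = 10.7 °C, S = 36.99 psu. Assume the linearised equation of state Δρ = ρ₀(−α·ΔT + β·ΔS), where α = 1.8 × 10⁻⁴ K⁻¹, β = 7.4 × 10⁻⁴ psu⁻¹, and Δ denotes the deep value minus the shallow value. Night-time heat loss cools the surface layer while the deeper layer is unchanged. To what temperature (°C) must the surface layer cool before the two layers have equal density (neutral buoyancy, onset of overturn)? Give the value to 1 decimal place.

13.4 °C

Neutral buoyancy requires Δρ = 0, i.e. −α(T_deep − T_surf′) + β(S_deep − S_surf) = 0.
T_surf′ = T_deep − (β/α)·ΔS = 10.7 − (7.4 × 10⁻⁴/1.8 × 10⁻⁴)·(-0.65) = 13.372 °C.
Cooling required: 14.8 − (13.372) = 1.428 °C.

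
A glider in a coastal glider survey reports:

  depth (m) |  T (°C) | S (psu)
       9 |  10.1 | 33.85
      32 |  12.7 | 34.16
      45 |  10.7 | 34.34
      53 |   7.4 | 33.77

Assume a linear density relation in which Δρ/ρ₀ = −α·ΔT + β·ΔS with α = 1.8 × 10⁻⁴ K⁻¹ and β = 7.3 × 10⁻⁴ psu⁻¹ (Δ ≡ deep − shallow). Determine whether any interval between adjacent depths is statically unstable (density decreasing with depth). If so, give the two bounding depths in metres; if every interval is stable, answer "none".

9–32 m

Evaluate Δρ/ρ₀ = −αΔT + βΔS across each adjacent pair:
  9–32 m: −αΔT+βΔS = −(1.8 × 10⁻⁴)(+2.6)+(7.3 × 10⁻⁴)(+0.31) = -2.4 × 10⁻⁴ → UNSTABLE
  32–45 m: −αΔT+βΔS = −(1.8 × 10⁻⁴)(-2.0)+(7.3 × 10⁻⁴)(+0.18) = 4.9 × 10⁻⁴ → stable
  45–53 m: −αΔT+βΔS = −(1.8 × 10⁻⁴)(-3.3)+(7.3 × 10⁻⁴)(-0.57) = 1.8 × 10⁻⁴ → stable
The 9–32 m interval has Δρ < 0: lighter water underlies denser water.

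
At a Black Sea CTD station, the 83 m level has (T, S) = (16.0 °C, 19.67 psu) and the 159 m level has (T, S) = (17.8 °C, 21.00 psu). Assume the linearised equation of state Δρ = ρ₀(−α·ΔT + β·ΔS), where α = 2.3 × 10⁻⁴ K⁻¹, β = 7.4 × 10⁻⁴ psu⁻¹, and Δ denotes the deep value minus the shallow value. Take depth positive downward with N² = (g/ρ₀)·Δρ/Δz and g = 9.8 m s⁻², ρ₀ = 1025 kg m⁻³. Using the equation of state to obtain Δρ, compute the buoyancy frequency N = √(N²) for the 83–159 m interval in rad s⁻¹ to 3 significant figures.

ΔT = +1.8 K, ΔS = +1.33 psu (deep − shallow).
Δρ/ρ₀ = −αΔT + βΔS = -4.14 × 10⁻⁴ + 9.842 × 10⁻⁴ = 5.702 × 10⁻⁴, so Δρ ≈ 0.5845 kg m⁻³.
N² = (g/ρ₀)·Δρ/Δz = g·(Δρ/ρ₀)/Δz = 9.8 × 5.702 × 10⁻⁴ / 76 = 7.3526 × 10⁻⁵ s⁻².
N = √(7.3526 × 10⁻⁵) = 8.5747 × 10⁻³ rad s⁻¹ ≈ 8.57 × 10⁻³ rad s⁻¹.

8.57 × 10⁻³ rad s⁻¹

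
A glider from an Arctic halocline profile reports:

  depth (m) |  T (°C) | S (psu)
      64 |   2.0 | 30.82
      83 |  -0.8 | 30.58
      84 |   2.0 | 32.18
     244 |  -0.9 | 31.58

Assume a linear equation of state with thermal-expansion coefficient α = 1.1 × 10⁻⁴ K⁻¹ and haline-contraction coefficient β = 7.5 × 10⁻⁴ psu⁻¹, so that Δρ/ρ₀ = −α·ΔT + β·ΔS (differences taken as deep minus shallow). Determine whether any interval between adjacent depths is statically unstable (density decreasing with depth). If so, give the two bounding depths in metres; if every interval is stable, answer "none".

84–244 m

Evaluate Δρ/ρ₀ = −αΔT + βΔS across each adjacent pair:
  64–83 m: −αΔT+βΔS = −(1.1 × 10⁻⁴)(-2.8)+(7.5 × 10⁻⁴)(-0.24) = 1.3 × 10⁻⁴ → stable
  83–84 m: −αΔT+βΔS = −(1.1 × 10⁻⁴)(+2.8)+(7.5 × 10⁻⁴)(+1.60) = 8.9 × 10⁻⁴ → stable
  84–244 m: −αΔT+βΔS = −(1.1 × 10⁻⁴)(-2.9)+(7.5 × 10⁻⁴)(-0.60) = -1.3 × 10⁻⁴ → UNSTABLE
The 84–244 m interval has Δρ < 0: lighter water underlies denser water.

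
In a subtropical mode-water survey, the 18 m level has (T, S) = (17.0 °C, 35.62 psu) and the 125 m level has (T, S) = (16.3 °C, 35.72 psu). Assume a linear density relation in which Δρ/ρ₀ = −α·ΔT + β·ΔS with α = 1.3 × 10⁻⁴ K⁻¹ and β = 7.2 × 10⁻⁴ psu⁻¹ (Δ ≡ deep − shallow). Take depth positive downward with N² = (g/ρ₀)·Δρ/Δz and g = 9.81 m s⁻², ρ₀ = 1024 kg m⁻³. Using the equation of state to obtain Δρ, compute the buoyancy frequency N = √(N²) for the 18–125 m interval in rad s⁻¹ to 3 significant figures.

ΔT = -0.7 K, ΔS = +0.10 psu (deep − shallow).
Δρ/ρ₀ = −αΔT + βΔS = 9.10 × 10⁻⁵ + 7.20 × 10⁻⁵ = 1.63 × 10⁻⁴, so Δρ ≈ 0.1669 kg m⁻³.
N² = (g/ρ₀)·Δρ/Δz = g·(Δρ/ρ₀)/Δz = 9.81 × 1.63 × 10⁻⁴ / 107 = 1.4944 × 10⁻⁵ s⁻².
N = √(1.4944 × 10⁻⁵) = 3.8657 × 10⁻³ rad s⁻¹ ≈ 3.87 × 10⁻³ rad s⁻¹.

3.87 × 10⁻³ rad s⁻¹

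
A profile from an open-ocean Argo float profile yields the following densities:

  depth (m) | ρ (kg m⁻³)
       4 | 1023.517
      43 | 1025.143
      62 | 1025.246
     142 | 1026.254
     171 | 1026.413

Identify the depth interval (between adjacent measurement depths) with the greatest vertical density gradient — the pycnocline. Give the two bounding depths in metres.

4–43 m

Compute the density gradient over each adjacent pair:
  4–43 m: Δρ/Δz = 1.626/39 = 0.042 kg m⁻⁴
  43–62 m: Δρ/Δz = 0.103/19 = 5.4 × 10⁻³ kg m⁻⁴
  62–142 m: Δρ/Δz = 1.008/80 = 0.013 kg m⁻⁴
  142–171 m: Δρ/Δz = 0.159/29 = 5.5 × 10⁻³ kg m⁻⁴
The largest gradient is in the 4–43 m interval — the pycnocline.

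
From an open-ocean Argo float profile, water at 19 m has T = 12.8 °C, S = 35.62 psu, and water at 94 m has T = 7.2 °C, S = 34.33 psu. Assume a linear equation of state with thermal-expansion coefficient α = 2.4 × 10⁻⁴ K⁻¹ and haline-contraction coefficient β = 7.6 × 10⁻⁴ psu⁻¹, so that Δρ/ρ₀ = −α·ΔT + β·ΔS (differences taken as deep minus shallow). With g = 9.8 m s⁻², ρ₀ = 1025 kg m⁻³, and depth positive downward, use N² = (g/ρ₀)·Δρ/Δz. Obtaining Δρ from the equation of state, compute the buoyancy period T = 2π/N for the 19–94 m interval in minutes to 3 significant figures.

ΔT = -5.6 K, ΔS = -1.29 psu (deep − shallow).
Δρ/ρ₀ = −αΔT + βΔS = 1.344 × 10⁻³ − 9.804 × 10⁻⁴ = 3.636 × 10⁻⁴, so Δρ ≈ 0.3727 kg m⁻³.
N² = (g/ρ₀)·Δρ/Δz = g·(Δρ/ρ₀)/Δz = 9.8 × 3.636 × 10⁻⁴ / 75 = 4.7510 × 10⁻⁵ s⁻².
N = √(4.7510 × 10⁻⁵) = 6.8927 × 10⁻³ rad s⁻¹ → T = 2π/N = 911.57 s = 15.193 min ≈ 15.2 min.

15.2 min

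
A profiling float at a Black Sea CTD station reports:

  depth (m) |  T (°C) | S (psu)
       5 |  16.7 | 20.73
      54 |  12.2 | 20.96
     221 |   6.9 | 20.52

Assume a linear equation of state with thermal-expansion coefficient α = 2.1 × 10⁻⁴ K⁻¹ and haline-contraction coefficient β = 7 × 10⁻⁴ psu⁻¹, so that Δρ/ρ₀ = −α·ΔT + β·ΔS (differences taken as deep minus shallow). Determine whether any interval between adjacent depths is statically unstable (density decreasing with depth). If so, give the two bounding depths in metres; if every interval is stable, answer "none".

Evaluate Δρ/ρ₀ = −αΔT + βΔS across each adjacent pair:
  5–54 m: −αΔT+βΔS = −(2.1 × 10⁻⁴)(-4.5)+(7 × 10⁻⁴)(+0.23) = 1.1 × 10⁻³ → stable
  54–221 m: −αΔT+βΔS = −(2.1 × 10⁻⁴)(-5.3)+(7 × 10⁻⁴)(-0.44) = 8.1 × 10⁻⁴ → stable
Every interval has Δρ > 0: the column is stably stratified throughout.

none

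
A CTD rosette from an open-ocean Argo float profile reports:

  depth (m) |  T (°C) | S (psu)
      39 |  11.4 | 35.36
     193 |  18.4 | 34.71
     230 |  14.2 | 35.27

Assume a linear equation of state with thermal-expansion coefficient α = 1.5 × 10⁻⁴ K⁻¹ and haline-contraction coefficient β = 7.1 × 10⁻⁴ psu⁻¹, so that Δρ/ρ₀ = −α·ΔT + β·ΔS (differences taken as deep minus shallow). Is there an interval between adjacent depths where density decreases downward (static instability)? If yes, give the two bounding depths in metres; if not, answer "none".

39–193 m

Evaluate Δρ/ρ₀ = −αΔT + βΔS across each adjacent pair:
  39–193 m: −αΔT+βΔS = −(1.5 × 10⁻⁴)(+7.0)+(7.1 × 10⁻⁴)(-0.65) = -1.5 × 10⁻³ → UNSTABLE
  193–230 m: −αΔT+βΔS = −(1.5 × 10⁻⁴)(-4.2)+(7.1 × 10⁻⁴)(+0.56) = 1.0 × 10⁻³ → stable
The 39–193 m interval has Δρ < 0: lighter water underlies denser water.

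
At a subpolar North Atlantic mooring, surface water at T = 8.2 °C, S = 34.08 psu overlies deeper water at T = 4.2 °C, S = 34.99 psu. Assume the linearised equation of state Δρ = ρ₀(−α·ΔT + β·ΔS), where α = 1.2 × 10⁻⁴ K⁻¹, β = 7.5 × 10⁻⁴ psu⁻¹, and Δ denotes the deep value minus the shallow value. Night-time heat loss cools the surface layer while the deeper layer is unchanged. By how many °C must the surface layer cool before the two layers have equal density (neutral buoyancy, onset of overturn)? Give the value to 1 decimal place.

9.7 °C

Neutral buoyancy requires Δρ = 0, i.e. −α(T_deep − T_surf′) + β(S_deep − S_surf) = 0.
T_surf′ = T_deep − (β/α)·ΔS = 4.2 − (7.5 × 10⁻⁴/1.2 × 10⁻⁴)·(+0.91) = -1.487 °C.
Cooling required: 8.2 − (-1.487) = 9.687 °C.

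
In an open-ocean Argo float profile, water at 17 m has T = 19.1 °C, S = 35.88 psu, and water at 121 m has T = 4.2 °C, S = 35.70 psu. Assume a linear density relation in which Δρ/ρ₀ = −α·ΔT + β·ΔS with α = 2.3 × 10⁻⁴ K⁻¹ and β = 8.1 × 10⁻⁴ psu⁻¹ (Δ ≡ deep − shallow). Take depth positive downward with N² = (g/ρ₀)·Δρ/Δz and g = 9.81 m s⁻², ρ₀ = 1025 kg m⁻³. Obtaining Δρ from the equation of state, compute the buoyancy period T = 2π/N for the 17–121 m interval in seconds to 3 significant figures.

357 s

ΔT = -14.9 K, ΔS = -0.18 psu (deep − shallow).
Δρ/ρ₀ = −αΔT + βΔS = 3.427 × 10⁻³ − 1.458 × 10⁻⁴ = 3.2812 × 10⁻³, so Δρ ≈ 3.363 kg m⁻³.
N² = (g/ρ₀)·Δρ/Δz = g·(Δρ/ρ₀)/Δz = 9.81 × 3.2812 × 10⁻³ / 104 = 3.0951 × 10⁻⁴ s⁻².
N = √(3.0951 × 10⁻⁴) = 0.017593 rad s⁻¹ → T = 2π/N = 357.14 s ≈ 357 s.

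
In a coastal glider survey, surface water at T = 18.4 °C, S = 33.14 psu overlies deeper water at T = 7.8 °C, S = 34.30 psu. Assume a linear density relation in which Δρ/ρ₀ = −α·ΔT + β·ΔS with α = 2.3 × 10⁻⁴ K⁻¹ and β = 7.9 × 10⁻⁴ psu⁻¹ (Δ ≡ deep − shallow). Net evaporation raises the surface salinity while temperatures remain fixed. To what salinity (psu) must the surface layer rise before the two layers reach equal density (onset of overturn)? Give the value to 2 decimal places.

37.39 psu

Neutral buoyancy requires −α(T_deep − T_surf) + β(S_deep − S_surf′) = 0.
S_surf′ = S_deep − (α/β)·ΔT = 34.30 − (2.3 × 10⁻⁴/7.9 × 10⁻⁴)·(-10.6) = 37.3861 psu.
Increase required: 37.3861 − 33.14 = 4.2461 psu.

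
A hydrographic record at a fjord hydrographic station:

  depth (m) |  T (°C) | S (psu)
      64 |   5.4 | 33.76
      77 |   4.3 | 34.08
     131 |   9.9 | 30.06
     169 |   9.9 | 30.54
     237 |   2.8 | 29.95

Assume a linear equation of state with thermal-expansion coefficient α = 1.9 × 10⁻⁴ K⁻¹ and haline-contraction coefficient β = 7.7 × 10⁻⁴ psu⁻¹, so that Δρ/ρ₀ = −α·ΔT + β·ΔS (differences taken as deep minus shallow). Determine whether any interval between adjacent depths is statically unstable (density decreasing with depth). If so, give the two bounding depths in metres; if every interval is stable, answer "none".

77–131 m

Evaluate Δρ/ρ₀ = −αΔT + βΔS across each adjacent pair:
  64–77 m: −αΔT+βΔS = −(1.9 × 10⁻⁴)(-1.1)+(7.7 × 10⁻⁴)(+0.32) = 4.6 × 10⁻⁴ → stable
  77–131 m: −αΔT+βΔS = −(1.9 × 10⁻⁴)(+5.6)+(7.7 × 10⁻⁴)(-4.02) = -4.2 × 10⁻³ → UNSTABLE
  131–169 m: −αΔT+βΔS = −(1.9 × 10⁻⁴)(+0.0)+(7.7 × 10⁻⁴)(+0.48) = 3.7 × 10⁻⁴ → stable
  169–237 m: −αΔT+βΔS = −(1.9 × 10⁻⁴)(-7.1)+(7.7 × 10⁻⁴)(-0.59) = 8.9 × 10⁻⁴ → stable
The 77–131 m interval has Δρ < 0: lighter water underlies denser water.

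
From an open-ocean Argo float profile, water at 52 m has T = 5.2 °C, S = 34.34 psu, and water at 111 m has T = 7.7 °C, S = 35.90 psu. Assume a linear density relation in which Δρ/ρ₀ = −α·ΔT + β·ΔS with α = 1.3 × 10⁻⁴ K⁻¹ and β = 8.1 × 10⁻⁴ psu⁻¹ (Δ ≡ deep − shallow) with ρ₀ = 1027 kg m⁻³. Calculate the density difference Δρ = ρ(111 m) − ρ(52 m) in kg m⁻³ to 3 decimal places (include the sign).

ΔT = +2.5 K, ΔS = +1.56 psu (deep − shallow).
Δρ/ρ₀ = −(1.3 × 10⁻⁴)(+2.5) + (8.1 × 10⁻⁴)(+1.56) = 9.386 × 10⁻⁴.
Δρ = 1027 × (9.386 × 10⁻⁴) = +0.964 kg m⁻³.
Positive Δρ: denser below, stable.

+0.964 kg m⁻³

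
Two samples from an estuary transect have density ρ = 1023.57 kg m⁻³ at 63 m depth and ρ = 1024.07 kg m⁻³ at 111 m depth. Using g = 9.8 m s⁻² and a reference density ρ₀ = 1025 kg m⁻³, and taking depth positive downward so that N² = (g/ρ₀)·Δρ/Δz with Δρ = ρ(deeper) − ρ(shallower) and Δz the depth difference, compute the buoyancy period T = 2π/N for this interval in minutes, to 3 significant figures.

Δρ = 1024.07 − 1023.57 = 0.50 kg m⁻³ over Δz = 111 − 63 = 48 m.
N² = (9.8/1025) × (0.50/48) = 9.9593 × 10⁻⁵ s⁻².
N = √(9.9593 × 10⁻⁵) = 9.9796 × 10⁻³ rad s⁻¹, so T = 2π/N = 629.60 s = 10.493 min ≈ 10.5 min.

10.5 min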